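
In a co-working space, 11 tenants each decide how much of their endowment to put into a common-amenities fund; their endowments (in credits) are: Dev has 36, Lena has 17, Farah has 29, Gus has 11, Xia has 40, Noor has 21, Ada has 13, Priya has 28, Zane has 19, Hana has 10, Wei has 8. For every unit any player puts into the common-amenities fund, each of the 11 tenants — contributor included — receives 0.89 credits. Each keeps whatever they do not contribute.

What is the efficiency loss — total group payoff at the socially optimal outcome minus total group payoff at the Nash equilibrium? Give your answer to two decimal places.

The private return per contributed unit is 0.89 < 1 for everyone, so the Nash equilibrium is zero contribution and the group total is Σ E_j = 36 + 17 + 29 + 11 + 40 + 21 + 13 + 28 + 19 + 10 + 8 = 232.
Each contributed unit returns 9.790 to the group, so the social optimum is full contribution by everyone: group total = 9.790 × 232 = 2271.28.
Efficiency loss = (9.790 − 1) × 232 = 2039.28.

2039.28 credits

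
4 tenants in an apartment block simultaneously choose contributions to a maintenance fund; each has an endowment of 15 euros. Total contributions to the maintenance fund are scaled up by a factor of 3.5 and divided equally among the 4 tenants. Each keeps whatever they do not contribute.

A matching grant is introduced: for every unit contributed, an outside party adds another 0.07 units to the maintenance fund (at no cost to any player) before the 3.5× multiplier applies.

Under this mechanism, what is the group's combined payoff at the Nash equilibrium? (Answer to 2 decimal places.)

The effective private return is 3.5 × 1.07 / 4 = 0.9363, which is still under 1, so the mechanism doesn't change anyone's dominant strategy: zero contribution.
Everyone keeps their endowment and the group total is 4 × 15 = 60.

60.00 euros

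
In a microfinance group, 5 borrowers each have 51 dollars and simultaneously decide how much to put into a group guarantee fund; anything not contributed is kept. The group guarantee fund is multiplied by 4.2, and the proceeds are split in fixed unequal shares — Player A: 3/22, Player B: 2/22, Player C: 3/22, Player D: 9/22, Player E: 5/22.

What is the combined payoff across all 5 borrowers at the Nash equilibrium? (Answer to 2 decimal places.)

For player j, contributing a unit is worthwhile iff 4.2 × (j's share) ≥ 1, i.e. iff j's share is at least 0.2381.
Only Player D (9/22) clears that bar, contributing 51; the remaining 4 contribute 0. Total contributed: 51.
The group guarantee fund pays out 4.2 × 51 = 214.20 in total (split across the unequal shares, but the aggregate is all that matters for the group sum).
The 4 free-riders keep 51 each, adding 204. Group total = 204 + 214.20 = 418.20.

418.20 dollars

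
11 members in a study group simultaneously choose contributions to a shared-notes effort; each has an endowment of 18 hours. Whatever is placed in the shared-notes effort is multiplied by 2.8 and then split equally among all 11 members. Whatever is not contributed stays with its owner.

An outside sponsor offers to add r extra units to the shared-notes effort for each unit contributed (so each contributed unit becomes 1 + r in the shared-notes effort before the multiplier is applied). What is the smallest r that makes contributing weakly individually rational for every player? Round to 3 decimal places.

2.929

With matching at rate r, one contributed unit becomes (1 + r) in the shared-notes effort and returns 2.8 × (1 + r) / 11 to the contributor.
Setting this equal to 1: 1 + r = 11/2.8 = 3.9286.
So the minimum matching rate is r = 3.9286 − 1 = 2.929.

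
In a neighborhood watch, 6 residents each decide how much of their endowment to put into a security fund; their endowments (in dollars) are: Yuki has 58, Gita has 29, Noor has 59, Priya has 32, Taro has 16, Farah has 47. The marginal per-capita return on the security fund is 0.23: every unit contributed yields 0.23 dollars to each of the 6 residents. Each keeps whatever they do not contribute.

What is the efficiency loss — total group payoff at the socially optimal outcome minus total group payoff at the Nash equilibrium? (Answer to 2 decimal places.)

91.58 dollars

The private return per contributed unit is 0.23 < 1 for everyone, so the Nash equilibrium is zero contribution and the group total is Σ E_j = 58 + 29 + 59 + 32 + 16 + 47 = 241.
Each contributed unit returns 1.380 to the group, so the social optimum is full contribution by everyone: group total = 1.380 × 241 = 332.58.
Efficiency loss = (1.380 − 1) × 241 = 91.58.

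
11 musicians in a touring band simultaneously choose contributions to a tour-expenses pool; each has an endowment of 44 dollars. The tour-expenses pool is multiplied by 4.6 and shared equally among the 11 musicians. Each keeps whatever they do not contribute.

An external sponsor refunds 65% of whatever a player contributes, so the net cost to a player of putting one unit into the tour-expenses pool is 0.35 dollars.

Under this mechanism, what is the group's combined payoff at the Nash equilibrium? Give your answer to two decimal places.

2541.00 dollars

The effective private return per unit is now (4.6/11) / 0.35 = 1.1948 > 1, so every player's dominant strategy flips to full contribution.
So the Nash equilibrium is full contribution by all 11; the group earns 11 × (44 × 0.65 + 4.6 × 44) = 2541.00.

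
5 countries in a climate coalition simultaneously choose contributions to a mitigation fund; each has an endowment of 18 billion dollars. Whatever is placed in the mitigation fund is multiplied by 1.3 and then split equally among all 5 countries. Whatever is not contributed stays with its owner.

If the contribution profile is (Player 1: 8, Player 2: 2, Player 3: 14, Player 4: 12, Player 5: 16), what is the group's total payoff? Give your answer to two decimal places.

105.60 billion dollars

Total contributed: 8 + 2 + 14 + 12 + 16 = 52; total kept: 5 × 18 − 52 = 38.
The mitigation fund pays out 1.3 × 52 = 67.60 in aggregate.
Group total = 38 + 67.60 = 105.60.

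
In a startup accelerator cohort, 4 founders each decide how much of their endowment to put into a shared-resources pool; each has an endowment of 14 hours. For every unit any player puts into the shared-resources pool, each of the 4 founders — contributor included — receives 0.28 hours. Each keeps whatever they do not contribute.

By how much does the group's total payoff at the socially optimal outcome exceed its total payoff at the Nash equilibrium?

The private return per contributed unit is 0.28 < 1, so contributing 0 is dominant for every player. At the Nash equilibrium everyone keeps their 14, and the group total is 4 × 14 = 56.
Each contributed unit returns 1.120 to the group as a whole (0.28 to each of 4 players), which exceeds 1, so the social optimum is full contribution: group total = 1.120 × 56 = 62.72.
Efficiency loss = 62.72 − 56 = 6.72.

6.72 hours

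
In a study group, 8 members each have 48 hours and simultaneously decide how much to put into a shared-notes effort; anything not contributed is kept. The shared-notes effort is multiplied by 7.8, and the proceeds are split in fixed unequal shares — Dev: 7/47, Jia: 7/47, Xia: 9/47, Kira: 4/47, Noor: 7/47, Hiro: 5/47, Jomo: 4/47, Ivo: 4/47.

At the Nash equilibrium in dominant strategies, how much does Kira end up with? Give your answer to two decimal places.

Player j's private return per contributed unit is 7.8 × (j's share). Contributing is weakly dominant for j when that share is at least 1/7.8 = 0.1282, and contributing 0 is dominant otherwise.
Dev, Jia, Xia and Noor clear that bar, contributing 48 each; the remaining 4 contribute 0. Total contributed: 192.
Kira keeps 48 and receives 7.8 × 192 × 4/47 = 127.46 from the shared-notes effort, for a payoff of 175.46.

175.46 hours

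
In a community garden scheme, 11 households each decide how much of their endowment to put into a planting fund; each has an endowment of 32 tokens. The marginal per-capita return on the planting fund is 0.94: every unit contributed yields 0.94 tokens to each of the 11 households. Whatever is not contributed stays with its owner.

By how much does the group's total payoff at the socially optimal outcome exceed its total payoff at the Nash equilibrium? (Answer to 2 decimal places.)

The private return per contributed unit is 0.94 < 1, so contributing 0 is dominant for every player. At the Nash equilibrium everyone keeps their 32, and the group total is 11 × 32 = 352.
Each contributed unit returns 10.340 to the group as a whole (0.94 to each of 11 players), which exceeds 1, so the social optimum is full contribution: group total = 10.340 × 352 = 3639.68.
Efficiency loss = 3639.68 − 352 = 3287.68.

3287.68 tokens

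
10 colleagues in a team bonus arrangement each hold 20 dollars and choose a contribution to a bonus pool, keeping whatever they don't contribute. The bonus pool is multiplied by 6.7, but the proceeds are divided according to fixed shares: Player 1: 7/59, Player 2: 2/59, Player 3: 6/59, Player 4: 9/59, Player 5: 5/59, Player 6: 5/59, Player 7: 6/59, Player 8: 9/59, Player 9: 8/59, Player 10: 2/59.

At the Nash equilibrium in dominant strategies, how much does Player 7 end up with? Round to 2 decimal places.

47.25 dollars

Player j's private return per contributed unit is 6.7 × (j's share). Contributing is weakly dominant for j when that share is at least 1/6.7 = 0.1493, and contributing 0 is dominant otherwise.
Player 4 and Player 8 are above the threshold, contributing 20 each; the remaining 8 contribute 0. Total contributed: 40.
Player 7 keeps 20 and receives 6.7 × 40 × 6/59 = 27.25 from the bonus pool, for a payoff of 47.25.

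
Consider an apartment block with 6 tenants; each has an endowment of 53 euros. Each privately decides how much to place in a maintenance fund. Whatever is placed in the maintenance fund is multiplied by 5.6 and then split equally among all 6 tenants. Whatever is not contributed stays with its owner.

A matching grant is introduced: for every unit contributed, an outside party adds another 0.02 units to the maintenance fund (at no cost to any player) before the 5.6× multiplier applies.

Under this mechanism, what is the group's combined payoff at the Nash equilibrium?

318.00 euros

With the mechanism, a contributed unit returns 5.6 × 1.02 / 6 = 0.9520 per unit of net cost — still below 1 — so contributing 0 remains dominant for every player.
At the Nash equilibrium no one contributes; group total payoff = 6 × 53 = 318.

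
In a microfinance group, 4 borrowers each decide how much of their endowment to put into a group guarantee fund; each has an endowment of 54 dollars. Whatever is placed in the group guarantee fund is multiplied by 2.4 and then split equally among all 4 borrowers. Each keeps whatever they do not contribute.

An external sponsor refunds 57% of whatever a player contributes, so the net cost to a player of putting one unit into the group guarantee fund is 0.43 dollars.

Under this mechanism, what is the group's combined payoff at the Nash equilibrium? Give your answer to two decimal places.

641.52 dollars

Under the mechanism each unit contributed yields (2.4/4) / 0.43 = 1.3953 back to its contributor per unit of net cost, which exceeds 1, making full contribution the dominant choice for everyone.
So the Nash equilibrium is full contribution by all 4; the group earns 4 × (54 × 0.57 + 2.4 × 54) = 641.52.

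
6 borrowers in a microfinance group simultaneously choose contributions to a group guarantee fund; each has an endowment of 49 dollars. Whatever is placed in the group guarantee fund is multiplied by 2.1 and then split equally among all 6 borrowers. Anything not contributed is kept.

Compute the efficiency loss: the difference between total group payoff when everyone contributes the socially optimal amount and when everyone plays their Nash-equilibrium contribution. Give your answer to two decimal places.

323.40 dollars

Each contributed unit returns 2.1/6 = 0.3500 to its contributor — below 1 — so contributing 0 is dominant for every player. At the Nash equilibrium everyone keeps their 49, and the group total is 6 × 49 = 294.
Each contributed unit returns 2.100 to the group as a whole (0.3500 to each of 6 players), which exceeds 1, so the social optimum is full contribution: group total = 2.100 × 294 = 617.40.
Efficiency loss = 617.40 − 294 = 323.40.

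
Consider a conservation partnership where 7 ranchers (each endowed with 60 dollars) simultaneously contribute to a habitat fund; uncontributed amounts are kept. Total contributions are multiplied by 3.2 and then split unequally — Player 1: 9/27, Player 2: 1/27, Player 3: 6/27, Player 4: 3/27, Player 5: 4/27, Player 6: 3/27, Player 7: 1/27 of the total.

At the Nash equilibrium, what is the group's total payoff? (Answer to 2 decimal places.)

Each unit j contributes comes back to j as 3.2 × (j's share), so j prefers to contribute only if that share exceeds 1/3.2 = 0.3125; otherwise keeping the unit dominates.
The only share above 0.3125 is Player 1's 9/27, contributing 60; the remaining 6 contribute 0. Total contributed: 60.
The habitat fund pays out 3.2 × 60 = 192.00 in total (split across the unequal shares, but the aggregate is all that matters for the group sum).
The 6 free-riders keep 60 each, adding 360. Group total = 360 + 192.00 = 552.00.

552.00 dollars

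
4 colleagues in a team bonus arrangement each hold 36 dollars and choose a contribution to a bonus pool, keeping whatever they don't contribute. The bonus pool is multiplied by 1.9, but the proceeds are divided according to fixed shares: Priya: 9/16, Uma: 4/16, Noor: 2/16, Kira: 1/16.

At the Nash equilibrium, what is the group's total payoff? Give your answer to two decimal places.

Player j's private return per contributed unit is 1.9 × (j's share). Contributing is weakly dominant for j when that share is at least 1/1.9 = 0.5263, and contributing 0 is dominant otherwise.
Only Priya (9/16) clears that bar, contributing 36; the remaining 3 contribute 0. Total contributed: 36.
The bonus pool pays out 1.9 × 36 = 68.40 in total (split across the unequal shares, but the aggregate is all that matters for the group sum).
The 3 free-riders keep 36 each, adding 108. Group total = 108 + 68.40 = 176.40.

176.40 dollars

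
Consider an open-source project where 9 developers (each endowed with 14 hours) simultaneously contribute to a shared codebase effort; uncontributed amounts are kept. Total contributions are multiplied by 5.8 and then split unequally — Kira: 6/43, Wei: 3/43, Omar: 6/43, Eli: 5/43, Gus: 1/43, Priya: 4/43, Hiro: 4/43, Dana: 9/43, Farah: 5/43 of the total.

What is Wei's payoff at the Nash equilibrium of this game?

A player with share s gets back 5.8·s per unit contributed, so full contribution is dominant for anyone with s > 1/5.8 = 0.1724 and zero contribution is dominant for anyone below.
Only Dana (9/43) clears that bar, contributing 14; the remaining 8 contribute 0. Total contributed: 14.
Wei keeps 14 and receives 5.8 × 14 × 3/43 = 5.67 from the shared codebase effort, for a payoff of 19.67.

19.67 hours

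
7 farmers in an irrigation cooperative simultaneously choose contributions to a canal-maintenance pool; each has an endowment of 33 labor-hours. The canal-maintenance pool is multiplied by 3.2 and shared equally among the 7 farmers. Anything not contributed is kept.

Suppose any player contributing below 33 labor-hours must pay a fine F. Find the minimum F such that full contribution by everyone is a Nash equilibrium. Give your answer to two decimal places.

Given the others contribute fully, the best deviation is to contribute 0 (any partial contribution still incurs the fine and gives up units whose private return 0.4571 is below 1).
Deviating from 33 to 0 saves 33 labor-hours but forfeits the deviator's share of the drop in the canal-maintenance pool: 3.2/7 × 33 = 15.09.
So the deviation gain is 33 − 15.09 = 17.91, and the fine must be at least 17.91 labor-hours to wipe it out.

17.91 labor-hours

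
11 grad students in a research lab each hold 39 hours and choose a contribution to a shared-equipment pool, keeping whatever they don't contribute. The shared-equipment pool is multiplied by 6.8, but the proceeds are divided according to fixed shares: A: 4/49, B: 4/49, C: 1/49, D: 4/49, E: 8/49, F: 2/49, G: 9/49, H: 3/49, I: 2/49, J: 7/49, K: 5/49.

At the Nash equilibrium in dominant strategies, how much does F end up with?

Each unit j contributes comes back to j as 6.8 × (j's share), so j prefers to contribute only if that share exceeds 1/6.8 = 0.1471; otherwise keeping the unit dominates.
The shares above 0.1471 belong to E and G, contributing 39 each; the remaining 9 contribute 0. Total contributed: 78.
F keeps 39 and receives 6.8 × 78 × 2/49 = 21.65 from the shared-equipment pool, for a payoff of 60.65.

60.65 hours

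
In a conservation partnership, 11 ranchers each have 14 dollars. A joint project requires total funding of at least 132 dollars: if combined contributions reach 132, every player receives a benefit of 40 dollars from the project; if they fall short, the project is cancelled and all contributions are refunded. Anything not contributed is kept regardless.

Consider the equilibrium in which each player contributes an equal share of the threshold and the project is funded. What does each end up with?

42 dollars

Equal share of the threshold: 132/11 = 12.
At this profile no one gains by cutting their contribution: any cut drops the total below 132, the project is cancelled, contributions are refunded, and the deviator ends with 14, which is less than 14 − 12 + 40 = 42. Contributing more than 12 just wastes the excess. So contributing exactly 12 is a best response.
Each player's payoff: 14 − 12 + 40 = 42.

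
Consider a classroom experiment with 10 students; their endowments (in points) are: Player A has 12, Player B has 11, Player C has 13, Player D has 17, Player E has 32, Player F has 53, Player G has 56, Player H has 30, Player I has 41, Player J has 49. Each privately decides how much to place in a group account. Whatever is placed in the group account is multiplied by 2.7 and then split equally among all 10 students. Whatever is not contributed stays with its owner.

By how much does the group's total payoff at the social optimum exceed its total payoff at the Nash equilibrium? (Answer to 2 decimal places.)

533.80 points

The private return per contributed unit is 2.7/10 = 0.2700 < 1 for every player regardless of endowment, so the Nash equilibrium is zero contribution and the group total is Σ E_j = 12 + 11 + 13 + 17 + 32 + 53 + 56 + 30 + 41 + 49 = 314.
Each contributed unit returns 2.700 to the group, so the social optimum is full contribution by everyone: group total = 2.700 × 314 = 847.80.
Efficiency loss = (2.700 − 1) × 314 = 533.80.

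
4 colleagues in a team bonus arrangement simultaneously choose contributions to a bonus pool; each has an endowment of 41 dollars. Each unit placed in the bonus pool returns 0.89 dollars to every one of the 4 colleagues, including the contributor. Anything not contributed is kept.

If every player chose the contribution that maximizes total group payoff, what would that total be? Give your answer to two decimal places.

583.84 dollars

Each contributed unit returns 3.560 to the group as a whole (0.89 to each of 4 players), which exceeds 1, so the social optimum is full contribution: group total = 3.560 × 164 = 583.84.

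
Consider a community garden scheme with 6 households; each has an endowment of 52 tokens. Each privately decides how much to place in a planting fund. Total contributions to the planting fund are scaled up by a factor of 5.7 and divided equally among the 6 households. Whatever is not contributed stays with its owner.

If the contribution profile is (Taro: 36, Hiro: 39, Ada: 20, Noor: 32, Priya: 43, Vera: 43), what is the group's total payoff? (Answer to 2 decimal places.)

1313.10 tokens

Total contributed: 36 + 39 + 20 + 32 + 43 + 43 = 213; total kept: 6 × 52 − 213 = 99.
The planting fund pays out 5.7 × 213 = 1214.10 in aggregate.
Group total = 99 + 1214.10 = 1313.10.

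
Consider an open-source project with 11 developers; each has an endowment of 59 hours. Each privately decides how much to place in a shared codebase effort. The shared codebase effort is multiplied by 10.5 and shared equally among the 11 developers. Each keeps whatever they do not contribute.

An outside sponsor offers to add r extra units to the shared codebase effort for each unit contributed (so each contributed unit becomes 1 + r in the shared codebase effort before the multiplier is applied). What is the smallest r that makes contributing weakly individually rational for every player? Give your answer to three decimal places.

With matching at rate r, one contributed unit becomes (1 + r) in the shared codebase effort and returns 10.5 × (1 + r) / 11 to the contributor.
Setting this equal to 1: 1 + r = 11/10.5 = 1.0476.
So the minimum matching rate is r = 1.0476 − 1 = 0.048.

0.048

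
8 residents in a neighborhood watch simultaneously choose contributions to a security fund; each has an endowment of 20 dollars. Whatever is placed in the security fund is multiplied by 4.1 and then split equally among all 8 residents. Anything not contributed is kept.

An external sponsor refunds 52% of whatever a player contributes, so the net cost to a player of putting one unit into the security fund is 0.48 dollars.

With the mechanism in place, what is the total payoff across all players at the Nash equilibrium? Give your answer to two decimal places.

739.20 dollars

With the mechanism, a contributed unit returns (4.1/8) / 0.48 = 1.0677 per unit of net cost to the contributor — now above 1 — so contributing fully is weakly dominant for every player.
At the Nash equilibrium everyone contributes 20. Group total payoff = 8 × (20 × 0.52 + 4.1 × 20) = 739.20.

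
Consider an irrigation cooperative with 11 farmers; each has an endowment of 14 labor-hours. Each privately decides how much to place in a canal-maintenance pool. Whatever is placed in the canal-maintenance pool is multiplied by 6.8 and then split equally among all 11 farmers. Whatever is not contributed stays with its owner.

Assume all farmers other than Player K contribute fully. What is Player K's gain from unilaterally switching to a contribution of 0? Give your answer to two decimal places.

Switching from a contribution of 14 to 0 lets Player K keep an extra 14 labor-hours, but lowers the canal-maintenance pool by 14, which costs Player K their own share of that drop: 6.8/11 × 14 = 8.65.
Net gain = 14 − 8.65 = 5.35. The private return per contributed unit (0.6182) is below 1, so free-riding is indeed the best response regardless of what the others do.

5.35 labor-hours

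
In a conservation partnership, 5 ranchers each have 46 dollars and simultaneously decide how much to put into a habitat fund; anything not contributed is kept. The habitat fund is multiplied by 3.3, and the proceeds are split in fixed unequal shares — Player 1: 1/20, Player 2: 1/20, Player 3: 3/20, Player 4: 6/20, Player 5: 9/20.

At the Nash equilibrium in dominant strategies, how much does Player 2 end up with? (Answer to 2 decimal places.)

Each unit j contributes comes back to j as 3.3 × (j's share), so j prefers to contribute only if that share exceeds 1/3.3 = 0.3030; otherwise keeping the unit dominates.
Player 5 alone (share 9/20) is above the threshold, contributing 46; the remaining 4 contribute 0. Total contributed: 46.
Player 2 keeps 46 and receives 3.3 × 46 × 1/20 = 7.59 from the habitat fund, for a payoff of 53.59.

53.59 dollars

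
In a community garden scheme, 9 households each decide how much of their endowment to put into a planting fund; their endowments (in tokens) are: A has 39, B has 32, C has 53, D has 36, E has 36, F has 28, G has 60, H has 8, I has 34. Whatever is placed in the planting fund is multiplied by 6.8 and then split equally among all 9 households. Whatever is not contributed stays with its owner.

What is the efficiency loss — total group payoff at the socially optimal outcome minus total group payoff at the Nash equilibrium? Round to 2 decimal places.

1890.80 tokens

The private return per contributed unit is 6.8/9 = 0.7556 < 1 for every player regardless of endowment, so the Nash equilibrium is zero contribution and the group total is Σ E_j = 39 + 32 + 53 + 36 + 36 + 28 + 60 + 8 + 34 = 326.
Each contributed unit returns 6.800 to the group, so the social optimum is full contribution by everyone: group total = 6.800 × 326 = 2216.80.
Efficiency loss = (6.800 − 1) × 326 = 1890.80.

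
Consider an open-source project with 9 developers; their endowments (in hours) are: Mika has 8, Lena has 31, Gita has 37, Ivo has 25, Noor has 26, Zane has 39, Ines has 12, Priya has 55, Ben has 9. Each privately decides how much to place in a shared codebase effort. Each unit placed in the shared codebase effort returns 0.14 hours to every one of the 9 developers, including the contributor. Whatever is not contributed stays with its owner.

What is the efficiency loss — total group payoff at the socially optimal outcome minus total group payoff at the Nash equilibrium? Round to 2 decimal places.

The private return per contributed unit is 0.14 < 1 for everyone, so the Nash equilibrium is zero contribution and the group total is Σ E_j = 8 + 31 + 37 + 25 + 26 + 39 + 12 + 55 + 9 = 242.
Each contributed unit returns 1.260 to the group, so the social optimum is full contribution by everyone: group total = 1.260 × 242 = 304.92.
Efficiency loss = (1.260 − 1) × 242 = 62.92.

62.92 hours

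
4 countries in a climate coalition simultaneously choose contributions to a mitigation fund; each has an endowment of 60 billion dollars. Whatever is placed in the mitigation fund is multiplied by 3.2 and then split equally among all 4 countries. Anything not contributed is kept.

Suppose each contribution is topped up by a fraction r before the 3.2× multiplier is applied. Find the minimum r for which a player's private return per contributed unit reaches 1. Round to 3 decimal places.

With matching at rate r, one contributed unit becomes (1 + r) in the mitigation fund and returns 3.2 × (1 + r) / 4 to the contributor.
Setting this equal to 1: 1 + r = 4/3.2 = 1.2500.
So the minimum matching rate is r = 1.2500 − 1 = 0.250.

0.250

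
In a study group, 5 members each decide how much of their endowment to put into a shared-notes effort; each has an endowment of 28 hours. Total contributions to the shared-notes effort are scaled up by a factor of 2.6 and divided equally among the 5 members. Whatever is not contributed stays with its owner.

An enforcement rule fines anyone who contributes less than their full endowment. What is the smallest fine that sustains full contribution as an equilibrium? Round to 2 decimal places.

13.44 hours

Given the others contribute fully, the best deviation is to contribute 0 (any partial contribution still incurs the fine and gives up units whose private return 0.5200 is below 1).
Deviating from 28 to 0 saves 28 hours but forfeits the deviator's share of the drop in the shared-notes effort: 2.6/5 × 28 = 14.56.
So the deviation gain is 28 − 14.56 = 13.44, and the fine must be at least 13.44 hours to wipe it out.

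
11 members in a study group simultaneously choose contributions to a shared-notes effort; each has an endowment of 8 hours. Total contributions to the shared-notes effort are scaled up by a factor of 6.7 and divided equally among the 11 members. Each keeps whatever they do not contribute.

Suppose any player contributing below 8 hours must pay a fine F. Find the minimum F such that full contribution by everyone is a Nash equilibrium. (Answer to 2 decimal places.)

Given the others contribute fully, the best deviation is to contribute 0 (any partial contribution still incurs the fine and gives up units whose private return 0.6091 is below 1).
Deviating from 8 to 0 saves 8 hours but forfeits the deviator's share of the drop in the shared-notes effort: 6.7/11 × 8 = 4.87.
So the deviation gain is 8 − 4.87 = 3.13, and the fine must be at least 3.13 hours to wipe it out.

3.13 hours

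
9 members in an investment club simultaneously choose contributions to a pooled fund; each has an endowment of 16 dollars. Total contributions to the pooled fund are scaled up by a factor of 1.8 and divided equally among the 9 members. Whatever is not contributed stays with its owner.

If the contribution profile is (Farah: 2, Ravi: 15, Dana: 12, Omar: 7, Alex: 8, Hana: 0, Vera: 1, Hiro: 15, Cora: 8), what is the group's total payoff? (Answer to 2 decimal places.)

198.40 dollars

Total contributed: 2 + 15 + 12 + 7 + 8 + 0 + 1 + 15 + 8 = 68; total kept: 9 × 16 − 68 = 76.
The pooled fund pays out 1.8 × 68 = 122.40 in aggregate.
Group total = 76 + 122.40 = 198.40.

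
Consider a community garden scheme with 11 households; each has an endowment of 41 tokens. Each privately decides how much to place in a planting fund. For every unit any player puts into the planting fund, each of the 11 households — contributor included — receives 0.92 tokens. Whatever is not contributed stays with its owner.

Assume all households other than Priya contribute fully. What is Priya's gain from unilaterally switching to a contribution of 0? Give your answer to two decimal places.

Switching from a contribution of 41 to 0 lets Priya keep an extra 41 tokens, but lowers the planting fund by 41, which costs Priya their own share of that drop: 0.92 × 41 = 37.72.
Net gain = 41 − 37.72 = 3.28. The private return per contributed unit (0.92) is below 1, so free-riding is indeed the best response regardless of what the others do.

3.28 tokens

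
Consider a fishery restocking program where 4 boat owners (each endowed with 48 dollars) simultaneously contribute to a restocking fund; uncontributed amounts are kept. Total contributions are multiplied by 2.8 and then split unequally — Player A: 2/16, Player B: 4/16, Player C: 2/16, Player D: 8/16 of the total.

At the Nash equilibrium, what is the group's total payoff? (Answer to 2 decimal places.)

For player j, contributing a unit is worthwhile iff 2.8 × (j's share) ≥ 1, i.e. iff j's share is at least 0.3571.
Player D alone (share 8/16) is above the threshold, contributing 48; the remaining 3 contribute 0. Total contributed: 48.
The restocking fund pays out 2.8 × 48 = 134.40 in total (split across the unequal shares, but the aggregate is all that matters for the group sum).
The 3 free-riders keep 48 each, adding 144. Group total = 144 + 134.40 = 278.40.

278.40 dollars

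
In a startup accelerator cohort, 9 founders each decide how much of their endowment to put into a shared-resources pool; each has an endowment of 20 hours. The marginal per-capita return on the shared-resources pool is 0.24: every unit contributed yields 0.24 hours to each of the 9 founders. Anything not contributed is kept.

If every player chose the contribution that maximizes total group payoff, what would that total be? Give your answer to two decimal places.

388.80 hours

Each contributed unit returns 2.160 to the group as a whole (0.24 to each of 9 players), which exceeds 1, so the social optimum is full contribution: group total = 2.160 × 180 = 388.80.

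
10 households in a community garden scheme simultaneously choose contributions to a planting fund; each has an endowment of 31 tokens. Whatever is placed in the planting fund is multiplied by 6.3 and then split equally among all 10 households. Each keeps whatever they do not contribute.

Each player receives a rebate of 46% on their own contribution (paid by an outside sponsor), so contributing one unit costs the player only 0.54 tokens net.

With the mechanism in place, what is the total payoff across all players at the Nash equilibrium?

With the mechanism, a contributed unit returns (6.3/10) / 0.54 = 1.1667 per unit of net cost to the contributor — now above 1 — so contributing fully is weakly dominant for every player.
So the Nash equilibrium is full contribution by all 10; the group earns 10 × (31 × 0.46 + 6.3 × 31) = 2095.60.

2095.60 tokens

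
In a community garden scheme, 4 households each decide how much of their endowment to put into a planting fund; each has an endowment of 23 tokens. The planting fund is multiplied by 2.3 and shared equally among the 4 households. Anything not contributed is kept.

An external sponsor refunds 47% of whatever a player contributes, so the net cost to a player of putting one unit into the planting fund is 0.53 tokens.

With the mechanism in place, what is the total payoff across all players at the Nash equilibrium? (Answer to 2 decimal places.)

254.84 tokens

With the mechanism, a contributed unit returns (2.3/4) / 0.53 = 1.0849 per unit of net cost to the contributor — now above 1 — so contributing fully is weakly dominant for every player.
At the Nash equilibrium everyone contributes 23. Group total payoff = 4 × (23 × 0.47 + 2.3 × 23) = 254.84.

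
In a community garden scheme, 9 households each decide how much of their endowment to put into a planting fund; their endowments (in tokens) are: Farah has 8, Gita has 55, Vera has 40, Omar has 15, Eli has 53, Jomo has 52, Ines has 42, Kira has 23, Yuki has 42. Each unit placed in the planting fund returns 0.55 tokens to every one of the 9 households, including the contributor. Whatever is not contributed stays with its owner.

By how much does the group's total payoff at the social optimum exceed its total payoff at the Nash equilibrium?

1303.50 tokens

The private return per contributed unit is 0.55 < 1 for everyone, so the Nash equilibrium is zero contribution and the group total is Σ E_j = 8 + 55 + 40 + 15 + 53 + 52 + 42 + 23 + 42 = 330.
Each contributed unit returns 4.950 to the group, so the social optimum is full contribution by everyone: group total = 4.950 × 330 = 1633.50.
Efficiency loss = (4.950 − 1) × 330 = 1303.50.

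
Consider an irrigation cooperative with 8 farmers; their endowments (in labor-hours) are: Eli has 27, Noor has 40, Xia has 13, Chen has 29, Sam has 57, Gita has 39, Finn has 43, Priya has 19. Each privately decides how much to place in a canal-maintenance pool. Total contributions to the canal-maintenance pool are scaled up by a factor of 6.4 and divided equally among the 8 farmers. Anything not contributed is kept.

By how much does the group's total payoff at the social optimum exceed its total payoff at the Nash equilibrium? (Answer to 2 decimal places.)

1441.80 labor-hours

The private return per contributed unit is 6.4/8 = 0.8000 < 1 for every player regardless of endowment, so the Nash equilibrium is zero contribution and the group total is Σ E_j = 27 + 40 + 13 + 29 + 57 + 39 + 43 + 19 = 267.
Each contributed unit returns 6.400 to the group, so the social optimum is full contribution by everyone: group total = 6.400 × 267 = 1708.80.
Efficiency loss = (6.400 − 1) × 267 = 1441.80.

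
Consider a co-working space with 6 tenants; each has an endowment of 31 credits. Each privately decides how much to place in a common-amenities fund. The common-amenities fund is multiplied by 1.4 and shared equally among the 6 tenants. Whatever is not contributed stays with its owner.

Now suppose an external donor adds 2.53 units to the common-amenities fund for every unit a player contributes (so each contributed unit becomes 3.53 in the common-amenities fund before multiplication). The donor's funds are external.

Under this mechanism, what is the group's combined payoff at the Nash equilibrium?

The effective private return is 1.4 × 3.53 / 6 = 0.8237, which is still under 1, so the mechanism doesn't change anyone's dominant strategy: zero contribution.
At the Nash equilibrium no one contributes; group total payoff = 6 × 31 = 186.

186.00 credits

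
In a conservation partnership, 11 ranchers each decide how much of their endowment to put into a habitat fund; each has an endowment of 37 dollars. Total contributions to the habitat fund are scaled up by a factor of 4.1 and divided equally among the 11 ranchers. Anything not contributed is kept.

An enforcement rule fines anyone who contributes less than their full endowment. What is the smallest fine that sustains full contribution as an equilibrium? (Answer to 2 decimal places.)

Given the others contribute fully, the best deviation is to contribute 0 (any partial contribution still incurs the fine and gives up units whose private return 0.3727 is below 1).
Deviating from 37 to 0 saves 37 dollars but forfeits the deviator's share of the drop in the habitat fund: 4.1/11 × 37 = 13.79.
So the deviation gain is 37 − 13.79 = 23.21, and the fine must be at least 23.21 dollars to wipe it out.

23.21 dollars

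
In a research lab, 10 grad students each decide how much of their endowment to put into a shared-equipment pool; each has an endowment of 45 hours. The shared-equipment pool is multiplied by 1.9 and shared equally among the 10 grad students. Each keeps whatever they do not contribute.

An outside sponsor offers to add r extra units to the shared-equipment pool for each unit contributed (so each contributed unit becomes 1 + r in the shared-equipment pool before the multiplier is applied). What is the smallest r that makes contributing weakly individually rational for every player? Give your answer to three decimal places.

With matching at rate r, one contributed unit becomes (1 + r) in the shared-equipment pool and returns 1.9 × (1 + r) / 10 to the contributor.
Setting this equal to 1: 1 + r = 10/1.9 = 5.2632.
So the minimum matching rate is r = 5.2632 − 1 = 4.263.

4.263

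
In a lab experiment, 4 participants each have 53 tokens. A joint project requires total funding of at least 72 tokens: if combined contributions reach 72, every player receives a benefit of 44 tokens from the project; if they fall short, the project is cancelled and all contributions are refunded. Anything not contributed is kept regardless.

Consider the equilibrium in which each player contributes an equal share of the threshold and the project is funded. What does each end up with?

79 tokens

Equal share of the threshold: 72/4 = 18.
At this profile no one gains by cutting their contribution: any cut drops the total below 72, the project is cancelled, contributions are refunded, and the deviator ends with 53, which is less than 53 − 18 + 44 = 79. Contributing more than 18 just wastes the excess. So contributing exactly 18 is a best response.
Each player's payoff: 53 − 18 + 44 = 79.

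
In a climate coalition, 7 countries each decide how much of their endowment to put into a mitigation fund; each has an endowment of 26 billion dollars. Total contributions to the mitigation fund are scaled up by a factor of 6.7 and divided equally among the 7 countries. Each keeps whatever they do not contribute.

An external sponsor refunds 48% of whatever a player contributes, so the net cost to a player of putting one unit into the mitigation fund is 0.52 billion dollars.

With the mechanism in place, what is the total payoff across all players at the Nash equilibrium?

Under the mechanism each unit contributed yields (6.7/7) / 0.52 = 1.8407 back to its contributor per unit of net cost, which exceeds 1, making full contribution the dominant choice for everyone.
At the Nash equilibrium everyone contributes 26. Group total payoff = 7 × (26 × 0.48 + 6.7 × 26) = 1306.76.

1306.76 billion dollars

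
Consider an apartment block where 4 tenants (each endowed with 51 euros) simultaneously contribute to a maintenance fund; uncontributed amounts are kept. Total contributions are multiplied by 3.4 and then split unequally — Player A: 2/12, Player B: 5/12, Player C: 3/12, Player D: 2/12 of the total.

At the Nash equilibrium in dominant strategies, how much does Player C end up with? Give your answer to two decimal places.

A player with share s gets back 3.4·s per unit contributed, so full contribution is dominant for anyone with s > 1/3.4 = 0.2941 and zero contribution is dominant for anyone below.
The only share above 0.2941 is Player B's 5/12, contributing 51; the remaining 3 contribute 0. Total contributed: 51.
Player C keeps 51 and receives 3.4 × 51 × 3/12 = 43.35 from the maintenance fund, for a payoff of 94.35.

94.35 euros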